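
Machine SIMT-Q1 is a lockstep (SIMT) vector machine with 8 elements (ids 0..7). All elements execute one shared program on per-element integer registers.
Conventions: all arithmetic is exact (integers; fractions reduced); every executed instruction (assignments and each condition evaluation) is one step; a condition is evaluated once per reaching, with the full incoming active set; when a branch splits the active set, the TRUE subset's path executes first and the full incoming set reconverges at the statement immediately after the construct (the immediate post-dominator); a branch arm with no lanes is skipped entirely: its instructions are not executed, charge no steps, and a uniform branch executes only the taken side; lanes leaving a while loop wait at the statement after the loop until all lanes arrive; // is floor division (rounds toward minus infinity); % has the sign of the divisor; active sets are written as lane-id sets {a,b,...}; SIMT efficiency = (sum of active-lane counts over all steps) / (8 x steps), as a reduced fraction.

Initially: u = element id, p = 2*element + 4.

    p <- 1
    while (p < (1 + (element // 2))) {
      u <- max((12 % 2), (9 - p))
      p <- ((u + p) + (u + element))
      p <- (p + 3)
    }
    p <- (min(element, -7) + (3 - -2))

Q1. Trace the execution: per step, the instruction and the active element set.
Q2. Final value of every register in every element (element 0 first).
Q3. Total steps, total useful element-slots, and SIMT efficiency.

step 0: p <- 1                       {0,1,2,3,4,5,6,7}
step 1: eval (p < (1 + (element // 2))) {0,1,2,3,4,5,6,7}
step 2: u <- max((12 % 2), (9 - p))  {2,3,4,5,6,7}
step 3: p <- ((u + p) + (u + element)) {2,3,4,5,6,7}
step 4: p <- (p + 3)                 {2,3,4,5,6,7}
step 5: eval (p < (1 + (element // 2))) {2,3,4,5,6,7}
step 6: p <- (min(element, -7) + (3 - -2)) {0,1,2,3,4,5,6,7}

Answer: 7 steps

u: 0,1,8,8,8,8,8,8
p: -2,-2,-2,-2,-2,-2,-2,-2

steps = 7; useful = 48; efficiency = 48/56 = 6/7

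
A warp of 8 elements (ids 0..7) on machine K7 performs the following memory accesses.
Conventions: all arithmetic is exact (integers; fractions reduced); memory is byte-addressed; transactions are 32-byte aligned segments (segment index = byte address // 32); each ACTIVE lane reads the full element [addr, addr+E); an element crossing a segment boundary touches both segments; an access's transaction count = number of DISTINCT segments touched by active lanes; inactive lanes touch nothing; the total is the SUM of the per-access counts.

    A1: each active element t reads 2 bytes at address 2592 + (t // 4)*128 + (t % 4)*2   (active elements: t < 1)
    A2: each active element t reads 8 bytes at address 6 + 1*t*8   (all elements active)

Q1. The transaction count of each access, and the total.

A1: 1 transaction
A2: 3 transactions

Answer: 1,3; total 4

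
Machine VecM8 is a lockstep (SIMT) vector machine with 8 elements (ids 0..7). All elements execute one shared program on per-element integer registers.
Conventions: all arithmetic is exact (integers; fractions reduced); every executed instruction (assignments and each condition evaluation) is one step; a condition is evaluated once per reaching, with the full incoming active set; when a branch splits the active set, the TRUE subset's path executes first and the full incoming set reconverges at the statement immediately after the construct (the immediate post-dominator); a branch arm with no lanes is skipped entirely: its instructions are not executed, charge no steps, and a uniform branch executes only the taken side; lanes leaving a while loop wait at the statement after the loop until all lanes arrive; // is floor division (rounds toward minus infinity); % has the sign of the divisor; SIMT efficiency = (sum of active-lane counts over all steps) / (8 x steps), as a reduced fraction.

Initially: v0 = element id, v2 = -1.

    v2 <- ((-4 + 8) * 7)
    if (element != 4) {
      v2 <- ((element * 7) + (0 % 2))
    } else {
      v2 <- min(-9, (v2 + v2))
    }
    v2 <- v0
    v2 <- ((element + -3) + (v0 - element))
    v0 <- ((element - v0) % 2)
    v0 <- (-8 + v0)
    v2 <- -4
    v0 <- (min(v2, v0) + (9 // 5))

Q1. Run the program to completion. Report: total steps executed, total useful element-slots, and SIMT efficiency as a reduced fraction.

Answer: 10 steps, 72 useful, 9/10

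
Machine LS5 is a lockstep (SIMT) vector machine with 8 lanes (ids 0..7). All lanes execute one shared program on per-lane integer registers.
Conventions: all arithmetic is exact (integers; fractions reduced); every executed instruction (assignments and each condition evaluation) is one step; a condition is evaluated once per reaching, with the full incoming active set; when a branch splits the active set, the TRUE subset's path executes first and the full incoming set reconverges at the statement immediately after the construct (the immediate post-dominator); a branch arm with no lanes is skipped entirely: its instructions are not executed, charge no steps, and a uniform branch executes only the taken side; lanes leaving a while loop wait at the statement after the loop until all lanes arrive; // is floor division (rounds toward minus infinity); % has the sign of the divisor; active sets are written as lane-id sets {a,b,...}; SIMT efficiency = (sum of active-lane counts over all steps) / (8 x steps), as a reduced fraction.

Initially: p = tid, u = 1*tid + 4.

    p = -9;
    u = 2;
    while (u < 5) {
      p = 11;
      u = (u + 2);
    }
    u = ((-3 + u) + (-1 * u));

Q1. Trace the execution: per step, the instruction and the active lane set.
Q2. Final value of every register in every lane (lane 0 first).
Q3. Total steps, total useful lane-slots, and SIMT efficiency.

step 0: p <- -9                      {0,1,2,3,4,5,6,7}
step 1: u <- 2                       {0,1,2,3,4,5,6,7}
step 2: eval (u < 5)                 {0,1,2,3,4,5,6,7}
step 3: p <- 11                      {0,1,2,3,4,5,6,7}
step 4: u <- (u + 2)                 {0,1,2,3,4,5,6,7}
step 5: eval (u < 5)                 {0,1,2,3,4,5,6,7}
step 6: p <- 11                      {0,1,2,3,4,5,6,7}
step 7: u <- (u + 2)                 {0,1,2,3,4,5,6,7}
step 8: eval (u < 5)                 {0,1,2,3,4,5,6,7}
step 9: u <- ((-3 + u) + (-1 * u))   {0,1,2,3,4,5,6,7}

Answer: 10 steps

p: 11,11,11,11,11,11,11,11
u: -3,-3,-3,-3,-3,-3,-3,-3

steps = 10; useful = 80; efficiency = 80/80 = 1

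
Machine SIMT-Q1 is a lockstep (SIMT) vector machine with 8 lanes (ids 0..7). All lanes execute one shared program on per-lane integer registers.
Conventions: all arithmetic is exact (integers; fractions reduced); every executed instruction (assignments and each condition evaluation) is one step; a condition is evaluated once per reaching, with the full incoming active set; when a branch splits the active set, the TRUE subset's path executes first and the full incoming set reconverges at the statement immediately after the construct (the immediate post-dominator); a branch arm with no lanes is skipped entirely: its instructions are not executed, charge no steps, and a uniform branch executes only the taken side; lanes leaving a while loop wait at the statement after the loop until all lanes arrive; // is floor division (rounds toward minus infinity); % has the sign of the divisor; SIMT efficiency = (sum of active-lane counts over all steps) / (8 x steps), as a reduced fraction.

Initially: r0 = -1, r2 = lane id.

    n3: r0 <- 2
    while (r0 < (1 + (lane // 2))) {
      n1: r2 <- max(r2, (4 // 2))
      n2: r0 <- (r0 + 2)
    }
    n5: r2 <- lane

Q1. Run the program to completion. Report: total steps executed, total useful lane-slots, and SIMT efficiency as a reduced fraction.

Answer: 6 steps, 36 useful, 3/4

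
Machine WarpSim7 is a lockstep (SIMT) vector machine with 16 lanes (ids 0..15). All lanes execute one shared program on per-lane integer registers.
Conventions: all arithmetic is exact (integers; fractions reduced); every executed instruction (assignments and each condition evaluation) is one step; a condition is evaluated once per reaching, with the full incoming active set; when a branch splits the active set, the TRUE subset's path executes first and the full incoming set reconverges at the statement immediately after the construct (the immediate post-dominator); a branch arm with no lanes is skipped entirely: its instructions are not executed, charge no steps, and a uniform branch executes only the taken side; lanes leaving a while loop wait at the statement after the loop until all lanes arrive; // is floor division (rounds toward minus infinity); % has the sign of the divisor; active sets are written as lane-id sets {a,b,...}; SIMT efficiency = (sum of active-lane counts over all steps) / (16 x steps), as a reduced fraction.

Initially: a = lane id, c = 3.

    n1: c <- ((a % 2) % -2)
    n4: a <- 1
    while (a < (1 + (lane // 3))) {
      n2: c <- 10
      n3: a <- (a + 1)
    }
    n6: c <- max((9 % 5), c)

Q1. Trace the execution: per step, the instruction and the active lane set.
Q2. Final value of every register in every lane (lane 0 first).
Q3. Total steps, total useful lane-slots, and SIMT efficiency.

step 0: c <- ((a % 2) % -2)          {0,1,2,3,4,5,6,7,8,9,10,11,12,13,14,15}
step 1: a <- 1                       {0,1,2,3,4,5,6,7,8,9,10,11,12,13,14,15}
step 2: eval (a < (1 + (lane // 3))) {0,1,2,3,4,5,6,7,8,9,10,11,12,13,14,15}
step 3: c <- 10                      {3,4,5,6,7,8,9,10,11,12,13,14,15}
step 4: a <- (a + 1)                 {3,4,5,6,7,8,9,10,11,12,13,14,15}
step 5: eval (a < (1 + (lane // 3))) {3,4,5,6,7,8,9,10,11,12,13,14,15}
step 6: c <- 10                      {6,7,8,9,10,11,12,13,14,15}
step 7: a <- (a + 1)                 {6,7,8,9,10,11,12,13,14,15}
step 8: eval (a < (1 + (lane // 3))) {6,7,8,9,10,11,12,13,14,15}
step 9: c <- 10                      {9,10,11,12,13,14,15}
step 10: a <- (a + 1)                 {9,10,11,12,13,14,15}
step 11: eval (a < (1 + (lane // 3))) {9,10,11,12,13,14,15}
step 12: c <- 10                      {12,13,14,15}
step 13: a <- (a + 1)                 {12,13,14,15}
step 14: eval (a < (1 + (lane // 3))) {12,13,14,15}
step 15: c <- 10                      {15}
step 16: a <- (a + 1)                 {15}
step 17: eval (a < (1 + (lane // 3))) {15}
step 18: c <- max((9 % 5), c)         {0,1,2,3,4,5,6,7,8,9,10,11,12,13,14,15}

Answer: 19 steps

a: 1,1,1,2,2,2,3,3,3,4,4,4,5,5,5,6
c: 4,4,4,10,10,10,10,10,10,10,10,10,10,10,10,10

steps = 19; useful = 169; efficiency = 169/304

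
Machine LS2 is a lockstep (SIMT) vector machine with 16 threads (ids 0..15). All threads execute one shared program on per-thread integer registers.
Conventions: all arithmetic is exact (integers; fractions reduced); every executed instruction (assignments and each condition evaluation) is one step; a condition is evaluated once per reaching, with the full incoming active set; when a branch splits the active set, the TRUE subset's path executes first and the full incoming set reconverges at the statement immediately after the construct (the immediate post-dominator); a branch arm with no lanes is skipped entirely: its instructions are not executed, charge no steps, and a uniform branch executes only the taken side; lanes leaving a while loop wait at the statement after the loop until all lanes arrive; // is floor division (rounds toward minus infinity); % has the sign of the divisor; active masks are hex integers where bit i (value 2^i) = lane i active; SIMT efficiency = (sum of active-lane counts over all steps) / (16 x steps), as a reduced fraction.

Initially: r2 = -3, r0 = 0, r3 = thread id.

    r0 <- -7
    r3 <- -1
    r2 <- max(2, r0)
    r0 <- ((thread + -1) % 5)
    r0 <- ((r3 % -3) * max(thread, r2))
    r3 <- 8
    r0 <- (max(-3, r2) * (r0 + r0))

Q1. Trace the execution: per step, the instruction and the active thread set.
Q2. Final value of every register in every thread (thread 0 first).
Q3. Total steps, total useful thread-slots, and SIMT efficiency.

step 0: r0 <- -7                     0xffff
step 1: r3 <- -1                     0xffff
step 2: r2 <- max(2, r0)             0xffff
step 3: r0 <- ((thread + -1) % 5)    0xffff
step 4: r0 <- ((r3 % -3) * max(thread, r2)) 0xffff
step 5: r3 <- 8                      0xffff
step 6: r0 <- (max(-3, r2) * (r0 + r0)) 0xffff

Answer: 7 steps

r2: 2,2,2,2,2,2,2,2,2,2,2,2,2,2,2,2
r0: -8,-8,-8,-12,-16,-20,-24,-28,-32,-36,-40,-44,-48,-52,-56,-60
r3: 8,8,8,8,8,8,8,8,8,8,8,8,8,8,8,8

steps = 7; useful = 112; efficiency = 112/112 = 1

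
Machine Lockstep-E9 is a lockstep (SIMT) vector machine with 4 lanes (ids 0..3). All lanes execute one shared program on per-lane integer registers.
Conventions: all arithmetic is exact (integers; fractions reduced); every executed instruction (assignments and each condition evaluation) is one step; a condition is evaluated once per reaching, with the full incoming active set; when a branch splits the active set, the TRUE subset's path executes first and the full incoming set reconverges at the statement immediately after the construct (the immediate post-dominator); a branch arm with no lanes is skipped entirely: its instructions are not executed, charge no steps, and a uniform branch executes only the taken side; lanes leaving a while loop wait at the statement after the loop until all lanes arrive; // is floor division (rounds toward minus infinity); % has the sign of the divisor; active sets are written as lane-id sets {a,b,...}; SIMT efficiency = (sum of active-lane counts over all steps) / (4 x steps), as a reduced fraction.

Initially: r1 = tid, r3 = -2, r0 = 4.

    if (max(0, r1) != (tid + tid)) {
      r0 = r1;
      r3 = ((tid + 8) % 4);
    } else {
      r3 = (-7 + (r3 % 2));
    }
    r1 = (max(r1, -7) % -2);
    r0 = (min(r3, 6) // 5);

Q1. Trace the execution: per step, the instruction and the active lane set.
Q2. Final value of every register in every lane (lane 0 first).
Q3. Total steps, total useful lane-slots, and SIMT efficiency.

step 0: eval (max(0, r1) != (tid + tid)) {0,1,2,3}
step 1: r0 <- r1                     {1,2,3}
step 2: r3 <- ((tid + 8) % 4)        {1,2,3}
step 3: r3 <- (-7 + (r3 % 2))        {0}
step 4: r1 <- (max(r1, -7) % -2)     {0,1,2,3}
step 5: r0 <- (min(r3, 6) // 5)      {0,1,2,3}

Answer: 6 steps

r1: 0,-1,0,-1
r3: -7,1,2,3
r0: -2,0,0,0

steps = 6; useful = 19; efficiency = 19/24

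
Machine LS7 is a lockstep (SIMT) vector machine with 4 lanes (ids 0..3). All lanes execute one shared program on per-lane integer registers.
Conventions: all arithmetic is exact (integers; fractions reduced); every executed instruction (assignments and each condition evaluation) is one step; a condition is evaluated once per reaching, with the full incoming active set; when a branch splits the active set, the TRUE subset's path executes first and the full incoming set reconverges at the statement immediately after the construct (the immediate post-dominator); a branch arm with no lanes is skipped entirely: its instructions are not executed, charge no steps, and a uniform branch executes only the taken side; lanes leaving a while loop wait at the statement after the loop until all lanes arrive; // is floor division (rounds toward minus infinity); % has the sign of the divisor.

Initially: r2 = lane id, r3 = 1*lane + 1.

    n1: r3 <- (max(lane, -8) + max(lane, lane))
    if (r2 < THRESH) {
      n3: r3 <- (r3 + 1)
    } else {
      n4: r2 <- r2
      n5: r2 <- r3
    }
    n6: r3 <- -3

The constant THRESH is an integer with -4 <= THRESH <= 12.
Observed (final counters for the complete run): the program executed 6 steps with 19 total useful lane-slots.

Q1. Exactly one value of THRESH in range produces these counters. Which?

Answer: THRESH = 1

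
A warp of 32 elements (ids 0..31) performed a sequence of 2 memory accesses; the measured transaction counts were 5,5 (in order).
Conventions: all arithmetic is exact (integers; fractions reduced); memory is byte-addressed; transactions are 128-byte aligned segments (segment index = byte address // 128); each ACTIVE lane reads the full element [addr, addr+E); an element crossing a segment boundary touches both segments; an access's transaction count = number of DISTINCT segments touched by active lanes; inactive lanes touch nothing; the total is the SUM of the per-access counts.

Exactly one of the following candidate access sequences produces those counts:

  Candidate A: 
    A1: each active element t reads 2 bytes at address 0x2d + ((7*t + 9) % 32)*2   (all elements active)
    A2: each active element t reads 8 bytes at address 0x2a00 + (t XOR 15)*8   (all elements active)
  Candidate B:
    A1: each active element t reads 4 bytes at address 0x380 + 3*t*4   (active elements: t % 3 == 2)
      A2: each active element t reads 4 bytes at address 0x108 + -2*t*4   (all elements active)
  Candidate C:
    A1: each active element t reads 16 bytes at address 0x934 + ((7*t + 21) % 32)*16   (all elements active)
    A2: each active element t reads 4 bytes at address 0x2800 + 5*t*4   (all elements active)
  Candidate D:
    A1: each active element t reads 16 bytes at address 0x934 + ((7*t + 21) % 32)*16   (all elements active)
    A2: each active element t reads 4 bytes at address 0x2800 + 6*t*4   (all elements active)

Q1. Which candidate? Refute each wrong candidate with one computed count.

A: A1 gives 1 transaction, not 5
B: A1 gives 3 transactions, not 5
D: A2 gives 6 transactions, not 5
C: all counts match (5,5)

Answer: C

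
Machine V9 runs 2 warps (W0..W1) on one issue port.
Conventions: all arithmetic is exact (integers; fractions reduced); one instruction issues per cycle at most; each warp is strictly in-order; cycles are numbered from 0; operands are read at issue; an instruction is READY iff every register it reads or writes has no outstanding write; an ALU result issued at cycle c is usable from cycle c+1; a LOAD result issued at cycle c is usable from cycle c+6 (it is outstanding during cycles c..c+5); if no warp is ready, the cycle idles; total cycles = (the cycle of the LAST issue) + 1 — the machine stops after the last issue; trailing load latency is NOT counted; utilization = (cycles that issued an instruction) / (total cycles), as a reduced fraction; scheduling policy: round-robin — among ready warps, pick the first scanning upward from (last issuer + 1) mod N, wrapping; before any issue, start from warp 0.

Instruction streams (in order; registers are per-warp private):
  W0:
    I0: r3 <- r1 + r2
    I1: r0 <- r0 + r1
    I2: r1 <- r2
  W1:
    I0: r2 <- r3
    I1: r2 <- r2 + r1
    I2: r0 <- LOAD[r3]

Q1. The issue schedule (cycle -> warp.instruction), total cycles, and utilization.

cycle 0: W0.I0
cycle 1: W1.I0
cycle 2: W0.I1
cycle 3: W1.I1
cycle 4: W0.I2
cycle 5: W1.I2

Answer: 6 cycles, utilization 1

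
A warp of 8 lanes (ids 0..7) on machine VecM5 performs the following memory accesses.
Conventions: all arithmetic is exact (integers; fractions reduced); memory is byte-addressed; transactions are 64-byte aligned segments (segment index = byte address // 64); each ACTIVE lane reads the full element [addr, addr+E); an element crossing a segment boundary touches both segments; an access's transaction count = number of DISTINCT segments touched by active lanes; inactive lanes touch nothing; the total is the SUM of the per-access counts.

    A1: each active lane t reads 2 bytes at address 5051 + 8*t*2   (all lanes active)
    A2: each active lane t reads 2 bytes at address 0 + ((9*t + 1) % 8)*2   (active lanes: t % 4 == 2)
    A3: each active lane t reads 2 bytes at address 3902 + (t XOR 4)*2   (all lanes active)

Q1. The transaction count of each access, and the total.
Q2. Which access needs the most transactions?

A1: 3 transactions
A2: 1 transaction
A3: 2 transactions

Answer: 3,1,2; total 6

Answer: A1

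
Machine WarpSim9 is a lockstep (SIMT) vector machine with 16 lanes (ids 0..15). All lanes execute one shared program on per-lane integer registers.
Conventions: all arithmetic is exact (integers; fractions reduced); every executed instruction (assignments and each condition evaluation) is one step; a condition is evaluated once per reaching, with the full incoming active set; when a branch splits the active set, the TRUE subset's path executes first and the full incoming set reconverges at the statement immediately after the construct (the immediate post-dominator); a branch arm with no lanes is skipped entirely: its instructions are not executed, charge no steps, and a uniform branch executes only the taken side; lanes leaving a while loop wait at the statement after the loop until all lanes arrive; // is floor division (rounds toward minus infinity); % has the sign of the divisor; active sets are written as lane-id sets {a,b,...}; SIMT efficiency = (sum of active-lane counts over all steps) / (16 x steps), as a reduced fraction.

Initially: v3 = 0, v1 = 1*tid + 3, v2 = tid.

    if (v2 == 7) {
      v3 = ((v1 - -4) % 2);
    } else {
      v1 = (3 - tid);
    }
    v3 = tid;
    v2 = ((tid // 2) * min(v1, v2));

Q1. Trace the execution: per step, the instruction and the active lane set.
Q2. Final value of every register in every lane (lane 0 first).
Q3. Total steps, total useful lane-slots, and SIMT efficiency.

step 0: eval (v2 == 7)               {0,1,2,3,4,5,6,7,8,9,10,11,12,13,14,15}
step 1: v3 <- ((v1 - -4) % 2)        {7}
step 2: v1 <- (3 - tid)              {0,1,2,3,4,5,6,8,9,10,11,12,13,14,15}
step 3: v3 <- tid                    {0,1,2,3,4,5,6,7,8,9,10,11,12,13,14,15}
step 4: v2 <- ((tid // 2) * min(v1, v2)) {0,1,2,3,4,5,6,7,8,9,10,11,12,13,14,15}

Answer: 5 steps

v3: 0,1,2,3,4,5,6,7,8,9,10,11,12,13,14,15
v1: 3,2,1,0,-1,-2,-3,10,-5,-6,-7,-8,-9,-10,-11,-12
v2: 0,0,1,0,-2,-4,-9,21,-20,-24,-35,-40,-54,-60,-77,-84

steps = 5; useful = 64; efficiency = 64/80 = 4/5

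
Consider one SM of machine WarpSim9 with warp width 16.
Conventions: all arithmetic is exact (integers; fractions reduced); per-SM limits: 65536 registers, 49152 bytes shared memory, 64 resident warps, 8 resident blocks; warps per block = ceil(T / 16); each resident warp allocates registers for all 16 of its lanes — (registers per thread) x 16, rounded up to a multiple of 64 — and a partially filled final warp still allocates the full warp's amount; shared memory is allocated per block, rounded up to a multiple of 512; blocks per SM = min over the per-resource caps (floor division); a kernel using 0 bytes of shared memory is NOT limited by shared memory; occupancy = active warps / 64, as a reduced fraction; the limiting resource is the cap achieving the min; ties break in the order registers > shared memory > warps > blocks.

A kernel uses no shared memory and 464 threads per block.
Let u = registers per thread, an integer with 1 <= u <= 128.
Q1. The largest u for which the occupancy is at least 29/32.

Answer: u = 68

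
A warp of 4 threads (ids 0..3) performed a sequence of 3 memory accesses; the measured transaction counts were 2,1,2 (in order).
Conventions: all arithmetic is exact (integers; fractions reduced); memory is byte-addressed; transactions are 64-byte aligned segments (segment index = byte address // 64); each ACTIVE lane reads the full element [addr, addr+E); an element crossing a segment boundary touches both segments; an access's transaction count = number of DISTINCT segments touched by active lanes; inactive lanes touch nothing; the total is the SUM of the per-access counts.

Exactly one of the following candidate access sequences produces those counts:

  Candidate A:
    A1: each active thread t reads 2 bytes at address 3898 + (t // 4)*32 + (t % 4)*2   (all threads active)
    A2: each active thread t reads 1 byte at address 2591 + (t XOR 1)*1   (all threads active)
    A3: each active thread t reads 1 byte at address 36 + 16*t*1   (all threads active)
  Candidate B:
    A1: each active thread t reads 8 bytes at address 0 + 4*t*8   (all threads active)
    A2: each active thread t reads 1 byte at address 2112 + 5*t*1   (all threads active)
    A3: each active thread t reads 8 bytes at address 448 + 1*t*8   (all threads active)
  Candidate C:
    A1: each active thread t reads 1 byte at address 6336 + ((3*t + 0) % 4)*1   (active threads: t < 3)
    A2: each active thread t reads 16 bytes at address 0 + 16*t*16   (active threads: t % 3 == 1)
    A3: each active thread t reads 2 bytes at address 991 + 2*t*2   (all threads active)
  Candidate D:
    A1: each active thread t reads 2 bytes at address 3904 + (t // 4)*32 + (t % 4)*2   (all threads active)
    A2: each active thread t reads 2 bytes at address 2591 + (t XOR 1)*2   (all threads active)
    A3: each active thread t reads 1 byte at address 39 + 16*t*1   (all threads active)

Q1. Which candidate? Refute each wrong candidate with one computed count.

B: A3 gives 1 transaction, not 2
C: A1 gives 1 transaction, not 2
D: A1 gives 1 transaction, not 2
A: all counts match (2,1,2)

Answer: A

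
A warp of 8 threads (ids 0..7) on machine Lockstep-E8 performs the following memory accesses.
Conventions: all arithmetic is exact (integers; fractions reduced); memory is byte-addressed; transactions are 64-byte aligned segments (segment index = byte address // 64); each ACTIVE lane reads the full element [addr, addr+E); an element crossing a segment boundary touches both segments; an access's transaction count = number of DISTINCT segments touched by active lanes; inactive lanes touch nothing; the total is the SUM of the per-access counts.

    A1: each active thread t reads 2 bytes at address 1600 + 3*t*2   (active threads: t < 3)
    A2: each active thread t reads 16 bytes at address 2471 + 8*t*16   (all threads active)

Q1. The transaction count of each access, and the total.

A1: 1 transaction
A2: 8 transactions

Answer: 1,8; total 9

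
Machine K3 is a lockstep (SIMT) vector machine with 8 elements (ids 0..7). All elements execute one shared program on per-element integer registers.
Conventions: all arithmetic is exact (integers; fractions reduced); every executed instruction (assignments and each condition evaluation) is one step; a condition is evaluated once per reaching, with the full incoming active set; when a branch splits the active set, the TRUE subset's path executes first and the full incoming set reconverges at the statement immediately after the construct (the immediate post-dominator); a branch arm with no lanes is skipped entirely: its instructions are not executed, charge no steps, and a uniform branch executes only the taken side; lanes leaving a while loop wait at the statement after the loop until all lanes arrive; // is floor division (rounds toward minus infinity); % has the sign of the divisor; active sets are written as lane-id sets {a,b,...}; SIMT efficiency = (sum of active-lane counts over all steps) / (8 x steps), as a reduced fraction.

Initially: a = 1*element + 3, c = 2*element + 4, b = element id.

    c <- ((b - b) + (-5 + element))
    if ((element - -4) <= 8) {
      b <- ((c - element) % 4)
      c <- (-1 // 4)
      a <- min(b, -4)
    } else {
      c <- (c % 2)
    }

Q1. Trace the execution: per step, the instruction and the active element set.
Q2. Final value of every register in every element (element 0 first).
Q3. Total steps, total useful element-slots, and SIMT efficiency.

step 0: c <- ((b - b) + (-5 + element)) {0,1,2,3,4,5,6,7}
step 1: eval ((element - -4) <= 8)   {0,1,2,3,4,5,6,7}
step 2: b <- ((c - element) % 4)     {0,1,2,3,4}
step 3: c <- (-1 // 4)               {0,1,2,3,4}
step 4: a <- min(b, -4)              {0,1,2,3,4}
step 5: c <- (c % 2)                 {5,6,7}

Answer: 6 steps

a: -4,-4,-4,-4,-4,8,9,10
c: -1,-1,-1,-1,-1,0,1,0
b: 3,3,3,3,3,5,6,7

steps = 6; useful = 34; efficiency = 34/48 = 17/24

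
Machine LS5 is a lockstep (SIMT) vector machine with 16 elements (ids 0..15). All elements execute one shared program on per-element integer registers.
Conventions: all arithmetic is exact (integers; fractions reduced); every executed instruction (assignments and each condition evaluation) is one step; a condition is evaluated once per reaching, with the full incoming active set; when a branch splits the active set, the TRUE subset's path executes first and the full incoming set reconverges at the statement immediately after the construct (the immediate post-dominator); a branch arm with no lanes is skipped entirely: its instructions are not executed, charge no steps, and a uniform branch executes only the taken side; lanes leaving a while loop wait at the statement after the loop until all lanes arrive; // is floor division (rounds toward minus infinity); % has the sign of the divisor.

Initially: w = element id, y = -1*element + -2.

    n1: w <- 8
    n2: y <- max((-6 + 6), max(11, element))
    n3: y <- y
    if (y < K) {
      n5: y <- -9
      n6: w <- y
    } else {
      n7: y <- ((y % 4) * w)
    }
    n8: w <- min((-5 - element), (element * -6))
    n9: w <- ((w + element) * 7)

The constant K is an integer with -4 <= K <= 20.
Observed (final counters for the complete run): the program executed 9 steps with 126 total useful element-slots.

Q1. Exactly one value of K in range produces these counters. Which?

Answer: K = 14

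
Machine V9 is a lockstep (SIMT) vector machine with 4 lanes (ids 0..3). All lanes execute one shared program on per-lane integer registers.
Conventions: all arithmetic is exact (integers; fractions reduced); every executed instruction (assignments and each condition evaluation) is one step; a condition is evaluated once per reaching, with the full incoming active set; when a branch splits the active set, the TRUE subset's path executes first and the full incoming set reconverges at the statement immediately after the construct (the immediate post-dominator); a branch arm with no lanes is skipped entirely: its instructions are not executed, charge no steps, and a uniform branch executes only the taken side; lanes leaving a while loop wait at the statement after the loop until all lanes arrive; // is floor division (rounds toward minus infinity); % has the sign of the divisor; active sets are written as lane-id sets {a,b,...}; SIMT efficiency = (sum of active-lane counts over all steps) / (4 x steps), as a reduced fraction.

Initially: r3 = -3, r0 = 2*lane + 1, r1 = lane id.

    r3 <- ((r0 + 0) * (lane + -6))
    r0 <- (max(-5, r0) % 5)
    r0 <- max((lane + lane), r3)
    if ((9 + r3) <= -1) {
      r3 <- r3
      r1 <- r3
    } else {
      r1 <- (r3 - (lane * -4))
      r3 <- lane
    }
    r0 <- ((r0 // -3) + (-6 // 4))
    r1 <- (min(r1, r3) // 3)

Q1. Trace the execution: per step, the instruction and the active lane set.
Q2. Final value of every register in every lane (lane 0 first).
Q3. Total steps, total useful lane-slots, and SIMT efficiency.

step 0: r3 <- ((r0 + 0) * (lane + -6)) {0,1,2,3}
step 1: r0 <- (max(-5, r0) % 5)      {0,1,2,3}
step 2: r0 <- max((lane + lane), r3) {0,1,2,3}
step 3: eval ((9 + r3) <= -1)        {0,1,2,3}
step 4: r3 <- r3                     {1,2,3}
step 5: r1 <- r3                     {1,2,3}
step 6: r1 <- (r3 - (lane * -4))     {0}
step 7: r3 <- lane                   {0}
step 8: r0 <- ((r0 // -3) + (-6 // 4)) {0,1,2,3}
step 9: r1 <- (min(r1, r3) // 3)     {0,1,2,3}

Answer: 10 steps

r3: 0,-15,-20,-21
r0: -2,-3,-4,-4
r1: -2,-5,-7,-7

steps = 10; useful = 32; efficiency = 32/40 = 4/5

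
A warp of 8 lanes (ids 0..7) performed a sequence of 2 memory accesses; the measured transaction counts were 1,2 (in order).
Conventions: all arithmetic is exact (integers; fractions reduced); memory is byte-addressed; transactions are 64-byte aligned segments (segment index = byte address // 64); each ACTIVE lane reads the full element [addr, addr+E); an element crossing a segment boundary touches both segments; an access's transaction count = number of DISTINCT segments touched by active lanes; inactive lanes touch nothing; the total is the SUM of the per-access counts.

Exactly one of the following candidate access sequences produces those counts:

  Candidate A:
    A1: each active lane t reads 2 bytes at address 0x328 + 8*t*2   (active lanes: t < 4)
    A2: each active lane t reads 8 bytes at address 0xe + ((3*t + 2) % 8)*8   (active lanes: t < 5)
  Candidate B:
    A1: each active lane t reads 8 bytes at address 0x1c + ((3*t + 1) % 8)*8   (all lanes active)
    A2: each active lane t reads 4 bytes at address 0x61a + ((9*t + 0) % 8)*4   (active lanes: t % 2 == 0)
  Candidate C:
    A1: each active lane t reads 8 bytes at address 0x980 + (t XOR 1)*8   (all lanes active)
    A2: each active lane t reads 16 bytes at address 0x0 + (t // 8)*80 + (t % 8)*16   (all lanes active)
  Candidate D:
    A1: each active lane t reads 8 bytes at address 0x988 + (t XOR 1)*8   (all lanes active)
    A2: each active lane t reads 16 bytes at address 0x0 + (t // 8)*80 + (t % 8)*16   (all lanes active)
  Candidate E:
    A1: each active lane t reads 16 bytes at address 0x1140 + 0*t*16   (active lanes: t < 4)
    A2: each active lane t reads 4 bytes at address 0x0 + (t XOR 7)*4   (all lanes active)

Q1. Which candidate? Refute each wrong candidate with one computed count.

A: A1 gives 2 transactions, not 1
B: A1 gives 2 transactions, not 1
D: A1 gives 2 transactions, not 1
E: A2 gives 1 transaction, not 2
C: all counts match (1,2)

Answer: C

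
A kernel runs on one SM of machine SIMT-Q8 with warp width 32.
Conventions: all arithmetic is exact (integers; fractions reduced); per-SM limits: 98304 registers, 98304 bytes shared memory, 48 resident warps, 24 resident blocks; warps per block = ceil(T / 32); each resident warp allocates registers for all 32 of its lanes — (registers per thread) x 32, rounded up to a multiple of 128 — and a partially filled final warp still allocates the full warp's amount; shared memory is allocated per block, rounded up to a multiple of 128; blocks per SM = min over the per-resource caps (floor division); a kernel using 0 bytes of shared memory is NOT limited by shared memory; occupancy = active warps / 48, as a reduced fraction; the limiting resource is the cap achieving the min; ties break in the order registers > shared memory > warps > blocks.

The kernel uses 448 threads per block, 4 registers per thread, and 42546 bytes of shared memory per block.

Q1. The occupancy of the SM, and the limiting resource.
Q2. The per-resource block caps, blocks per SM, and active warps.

Answer: occupancy 7/12, limited by shared memory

registers: 54 blocks
shared memory: 2 blocks
warps: 3 blocks
blocks: 24 blocks

Answer: 2 blocks, 28 active warps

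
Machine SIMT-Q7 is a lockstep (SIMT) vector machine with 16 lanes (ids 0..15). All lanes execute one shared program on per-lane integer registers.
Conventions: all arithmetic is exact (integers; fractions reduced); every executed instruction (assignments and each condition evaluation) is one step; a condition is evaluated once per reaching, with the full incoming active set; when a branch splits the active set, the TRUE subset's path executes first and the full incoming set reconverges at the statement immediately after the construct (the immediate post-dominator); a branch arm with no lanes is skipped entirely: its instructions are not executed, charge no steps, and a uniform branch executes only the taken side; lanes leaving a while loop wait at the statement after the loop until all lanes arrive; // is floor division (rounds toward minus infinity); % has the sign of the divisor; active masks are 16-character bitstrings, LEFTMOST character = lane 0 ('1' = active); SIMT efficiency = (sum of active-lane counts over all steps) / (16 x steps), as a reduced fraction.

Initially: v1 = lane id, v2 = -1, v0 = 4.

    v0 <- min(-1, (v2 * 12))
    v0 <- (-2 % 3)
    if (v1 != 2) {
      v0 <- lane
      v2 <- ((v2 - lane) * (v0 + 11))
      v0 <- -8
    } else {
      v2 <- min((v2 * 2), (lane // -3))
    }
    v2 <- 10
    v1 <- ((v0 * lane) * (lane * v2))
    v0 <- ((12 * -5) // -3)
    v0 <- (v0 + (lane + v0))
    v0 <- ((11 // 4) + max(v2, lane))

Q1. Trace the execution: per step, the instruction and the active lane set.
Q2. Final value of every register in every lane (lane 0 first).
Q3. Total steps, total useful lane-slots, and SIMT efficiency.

step 0: v0 <- min(-1, (v2 * 12))     1111111111111111
step 1: v0 <- (-2 % 3)               1111111111111111
step 2: eval (v1 != 2)               1111111111111111
step 3: v0 <- lane                   1101111111111111
step 4: v2 <- ((v2 - lane) * (v0 + 11)) 1101111111111111
step 5: v0 <- -8                     1101111111111111
step 6: v2 <- min((v2 * 2), (lane // -3)) 0010000000000000
step 7: v2 <- 10                     1111111111111111
step 8: v1 <- ((v0 * lane) * (lane * v2)) 1111111111111111
step 9: v0 <- ((12 * -5) // -3)      1111111111111111
step 10: v0 <- (v0 + (lane + v0))     1111111111111111
step 11: v0 <- ((11 // 4) + max(v2, lane)) 1111111111111111

Answer: 12 steps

v1: 0,-80,40,-720,-1280,-2000,-2880,-3920,-5120,-6480,-8000,-9680,-11520,-13520,-15680,-18000
v2: 10,10,10,10,10,10,10,10,10,10,10,10,10,10,10,10
v0: 12,12,12,12,12,12,12,12,12,12,12,13,14,15,16,17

steps = 12; useful = 174; efficiency = 174/192 = 29/32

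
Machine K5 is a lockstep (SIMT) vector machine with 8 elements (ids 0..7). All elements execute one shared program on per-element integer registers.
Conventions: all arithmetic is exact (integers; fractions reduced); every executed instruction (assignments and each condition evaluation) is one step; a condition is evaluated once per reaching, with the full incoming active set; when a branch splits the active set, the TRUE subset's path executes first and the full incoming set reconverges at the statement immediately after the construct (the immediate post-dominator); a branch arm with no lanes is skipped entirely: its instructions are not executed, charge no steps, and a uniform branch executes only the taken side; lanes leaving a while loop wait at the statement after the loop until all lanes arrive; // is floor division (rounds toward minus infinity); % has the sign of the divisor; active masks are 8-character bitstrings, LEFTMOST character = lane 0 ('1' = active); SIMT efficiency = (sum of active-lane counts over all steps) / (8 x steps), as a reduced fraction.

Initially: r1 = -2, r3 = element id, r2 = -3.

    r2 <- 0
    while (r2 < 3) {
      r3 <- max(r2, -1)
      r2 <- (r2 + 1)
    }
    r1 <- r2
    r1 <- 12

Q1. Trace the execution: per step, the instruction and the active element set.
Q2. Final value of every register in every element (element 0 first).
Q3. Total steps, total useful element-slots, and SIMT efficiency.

step 0: r2 <- 0                      11111111
step 1: eval (r2 < 3)                11111111
step 2: r3 <- max(r2, -1)            11111111
step 3: r2 <- (r2 + 1)               11111111
step 4: eval (r2 < 3)                11111111
step 5: r3 <- max(r2, -1)            11111111
step 6: r2 <- (r2 + 1)               11111111
step 7: eval (r2 < 3)                11111111
step 8: r3 <- max(r2, -1)            11111111
step 9: r2 <- (r2 + 1)               11111111
step 10: eval (r2 < 3)                11111111
step 11: r1 <- r2                     11111111
step 12: r1 <- 12                     11111111

Answer: 13 steps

r1: 12,12,12,12,12,12,12,12
r3: 2,2,2,2,2,2,2,2
r2: 3,3,3,3,3,3,3,3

steps = 13; useful = 104; efficiency = 104/104 = 1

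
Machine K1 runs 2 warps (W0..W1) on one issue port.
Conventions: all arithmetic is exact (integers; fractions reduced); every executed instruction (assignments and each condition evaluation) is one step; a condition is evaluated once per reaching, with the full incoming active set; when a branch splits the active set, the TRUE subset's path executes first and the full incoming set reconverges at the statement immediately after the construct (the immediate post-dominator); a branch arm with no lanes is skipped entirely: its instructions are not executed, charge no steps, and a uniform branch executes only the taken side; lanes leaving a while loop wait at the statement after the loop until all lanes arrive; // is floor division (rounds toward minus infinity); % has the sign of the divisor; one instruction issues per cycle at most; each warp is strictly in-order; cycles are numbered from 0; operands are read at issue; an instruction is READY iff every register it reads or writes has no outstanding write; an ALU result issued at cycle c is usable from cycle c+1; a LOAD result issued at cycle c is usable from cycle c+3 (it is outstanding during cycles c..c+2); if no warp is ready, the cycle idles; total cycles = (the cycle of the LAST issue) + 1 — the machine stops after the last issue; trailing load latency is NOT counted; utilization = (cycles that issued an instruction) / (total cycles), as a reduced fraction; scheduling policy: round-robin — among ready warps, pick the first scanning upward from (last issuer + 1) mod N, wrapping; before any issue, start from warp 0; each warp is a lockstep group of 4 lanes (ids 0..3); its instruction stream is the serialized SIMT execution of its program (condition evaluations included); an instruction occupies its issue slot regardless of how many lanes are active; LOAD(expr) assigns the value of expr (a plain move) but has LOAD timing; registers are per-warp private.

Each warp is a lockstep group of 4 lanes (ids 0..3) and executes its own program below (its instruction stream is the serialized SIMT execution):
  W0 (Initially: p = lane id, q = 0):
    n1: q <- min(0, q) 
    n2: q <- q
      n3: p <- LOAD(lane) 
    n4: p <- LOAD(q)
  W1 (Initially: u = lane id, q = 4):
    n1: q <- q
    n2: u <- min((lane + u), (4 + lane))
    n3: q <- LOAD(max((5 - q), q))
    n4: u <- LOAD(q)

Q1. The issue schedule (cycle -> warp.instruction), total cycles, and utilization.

cycle 0: W0.I0
cycle 1: W1.I0
cycle 2: W0.I1
cycle 3: W1.I1
cycle 4: W0.I2
cycle 5: W1.I2
cycle 6: idle
cycle 7: W0.I3
cycle 8: W1.I3

Answer: 9 cycles, utilization 8/9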